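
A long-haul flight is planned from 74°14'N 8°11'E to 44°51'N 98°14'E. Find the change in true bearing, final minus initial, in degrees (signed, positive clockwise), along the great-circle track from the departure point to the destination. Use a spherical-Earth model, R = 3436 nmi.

+83.5°

At departure: θ₁ = atan2(sin Δλ cos φ₂, cos φ₁ sin φ₂ − sin φ₁ cos φ₂ cos Δλ) = 74.83°
At arrival: θ₂ = atan2(sin Δλ cos φ₁, −cos φ₂ sin φ₁ + sin φ₂ cos φ₁ cos Δλ) = 158.29°
Δθ = θ₂ − θ₁ = +83.5°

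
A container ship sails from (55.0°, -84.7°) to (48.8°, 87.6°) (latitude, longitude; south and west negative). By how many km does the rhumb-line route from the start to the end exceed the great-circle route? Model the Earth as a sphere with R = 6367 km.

3364 km

Great circle: cos σ = sin φ₁ sin φ₂ + cos φ₁ cos φ₂ cos Δλ,  σ = 1.3264 rad → d_gc = 8445.39 km
Rhumb line: Δψ = -0.1757, q = Δφ/Δψ = 0.6158, d_rh = R√(Δφ²+q²Δλ²) = 11809.85 km
Excess = 11809.85 − 8445.39 = 3364.46 ≈ 3364 km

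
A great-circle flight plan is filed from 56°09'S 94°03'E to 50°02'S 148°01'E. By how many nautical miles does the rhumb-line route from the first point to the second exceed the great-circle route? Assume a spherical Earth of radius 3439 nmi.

48 nmi

Great circle: cos σ = sin φ₁ sin φ₂ + cos φ₁ cos φ₂ cos Δλ,  σ = 0.5605 rad → d_gc = 1927.6 nmi
Rhumb line: Δψ = +0.1782, q = Δφ/Δψ = 0.5992, d_rh = R√(Δφ²+q²Δλ²) = 1975.5 nmi
Excess = 1975.5 − 1927.6 = 47.9 ≈ 48 nmi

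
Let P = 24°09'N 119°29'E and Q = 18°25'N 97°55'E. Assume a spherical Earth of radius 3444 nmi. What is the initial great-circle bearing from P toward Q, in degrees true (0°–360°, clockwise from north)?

258.2°

θ = atan2( sin Δλ·cos φ₂ ,  cos φ₁ sin φ₂ − sin φ₁ cos φ₂ cos Δλ )
  = atan2(-0.3488, -0.0727) = 258.22°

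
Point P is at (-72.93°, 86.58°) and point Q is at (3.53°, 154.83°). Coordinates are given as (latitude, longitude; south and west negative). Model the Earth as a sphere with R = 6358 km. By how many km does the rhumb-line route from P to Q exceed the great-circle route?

260 km

Great circle: cos σ = sin φ₁ sin φ₂ + cos φ₁ cos φ₂ cos Δλ,  σ = 1.5211 rad → d_gc = 9670.9 km
Rhumb line: Δψ = +1.9583, q = Δφ/Δψ = 0.6815, d_rh = R√(Δφ²+q²Δλ²) = 9931.0 km
Excess = 9931.0 − 9670.9 = 260.1 ≈ 260 km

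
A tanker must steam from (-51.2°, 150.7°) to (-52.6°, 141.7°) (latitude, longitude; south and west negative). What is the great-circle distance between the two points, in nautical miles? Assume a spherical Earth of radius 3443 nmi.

344 nmi

cos σ = sin φ₁ sin φ₂ + cos φ₁ cos φ₂ cos Δλ
      = sin(-51.20°)sin(-52.60°) + cos(-51.20°)cos(-52.60°)cos(-9.00°) = 0.9950
σ = 5.723° → d = Rσ = 3443·0.09988 = 344 nmi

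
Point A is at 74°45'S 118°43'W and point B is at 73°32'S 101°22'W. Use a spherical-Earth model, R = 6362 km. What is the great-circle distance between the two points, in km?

cos σ = sin φ₁ sin φ₂ + cos φ₁ cos φ₂ cos Δλ
      = sin(-74.75°)sin(-73.53°) + cos(-74.75°)cos(-73.53°)cos(17.35°) = 0.9964
σ = 4.875° → d = Rσ = 6362·0.08509 = 541 km

541 km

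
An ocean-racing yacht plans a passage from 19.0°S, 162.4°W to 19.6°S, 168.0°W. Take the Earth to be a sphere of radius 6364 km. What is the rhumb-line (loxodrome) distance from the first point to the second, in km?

591 km

Δψ = ln[tan(π/4+φ₂/2)/tan(π/4+φ₁/2)] = -0.0111;  Δφ = -0.0105 rad,  Δλ = -0.0977 rad
q = Δφ/Δψ = 0.9438
d = R·√(Δφ² + q²Δλ²) = 6364·0.09284 = 591 km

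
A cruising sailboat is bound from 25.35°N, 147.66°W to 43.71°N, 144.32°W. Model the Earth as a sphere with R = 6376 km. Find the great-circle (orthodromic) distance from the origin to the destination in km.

2065 km

cos σ = sin φ₁ sin φ₂ + cos φ₁ cos φ₂ cos Δλ
      = sin(25.35°)sin(43.71°) + cos(25.35°)cos(43.71°)cos(3.34°) = 0.9480
σ = 18.561° → d = Rσ = 6376·0.32395 = 2065 km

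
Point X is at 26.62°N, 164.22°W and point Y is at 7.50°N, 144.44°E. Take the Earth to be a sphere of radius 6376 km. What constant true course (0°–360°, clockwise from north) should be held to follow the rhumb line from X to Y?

248.6°

Meridional parts: M(φ₁)=+0.4823, M(φ₂)=+0.1313 → ΔM = -0.3510;  Δλ = -0.8961 rad
tan C = Δλ / ΔM = +2.5528 → C = 248.61°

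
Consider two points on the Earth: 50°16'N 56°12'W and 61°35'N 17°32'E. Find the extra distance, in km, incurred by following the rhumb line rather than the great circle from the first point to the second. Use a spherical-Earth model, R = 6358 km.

Great circle: cos σ = sin φ₁ sin φ₂ + cos φ₁ cos φ₂ cos Δλ,  σ = 0.7051 rad → d_gc = 4482.8 km
Rhumb line: Δψ = +0.3557, q = Δφ/Δψ = 0.5553, d_rh = R√(Δφ²+q²Δλ²) = 4714.2 km
Excess = 4714.2 − 4482.8 = 231.4 ≈ 231 km

231 km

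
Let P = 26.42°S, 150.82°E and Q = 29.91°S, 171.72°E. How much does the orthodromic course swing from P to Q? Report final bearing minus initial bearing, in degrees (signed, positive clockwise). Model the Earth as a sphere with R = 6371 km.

-10.0°

At departure: θ₁ = atan2(sin Δλ cos φ₂, cos φ₁ sin φ₂ − sin φ₁ cos φ₂ cos Δλ) = 105.59°
At arrival: θ₂ = atan2(sin Δλ cos φ₁, −cos φ₂ sin φ₁ + sin φ₂ cos φ₁ cos Δλ) = 95.63°
Δθ = θ₂ − θ₁ = -10.0°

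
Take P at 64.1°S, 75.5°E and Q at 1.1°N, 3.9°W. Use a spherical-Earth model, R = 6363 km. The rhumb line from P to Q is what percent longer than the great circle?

Great circle: σ = 1.5077 rad → d_gc = Rσ = 9593.4 km
Rhumb: Δφ = +1.1380, Δλ = -1.3858, Δψ = +1.4891, q = Δφ/Δψ = 0.7642 → d_rh = R√(Δφ²+q²Δλ²) = 9891.2 km
Excess = (9891.2 − 9593.4) / 9593.4 = 297.8 / 9593.4 = 3.10% ≈ 3.1%

3.1%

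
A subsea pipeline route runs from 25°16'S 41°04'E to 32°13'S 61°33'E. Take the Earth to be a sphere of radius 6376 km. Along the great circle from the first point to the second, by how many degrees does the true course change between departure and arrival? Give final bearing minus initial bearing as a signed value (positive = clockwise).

Initial bearing θ₁ = atan2(sin Δλ cos φ₂, cos φ₁ sin φ₂ − sin φ₁ cos φ₂ cos Δλ) = 115.91°
Final bearing θ₂ = (initial bearing from the destination back to the start) + 180° = 105.96°
Δθ = θ₂ − θ₁ = -9.9°

-9.9°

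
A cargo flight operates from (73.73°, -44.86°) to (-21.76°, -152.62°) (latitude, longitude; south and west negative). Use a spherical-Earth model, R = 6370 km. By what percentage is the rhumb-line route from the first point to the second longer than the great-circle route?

Great circle: σ = 2.0211 rad → d_gc = Rσ = 12874.4 km
Rhumb: Δφ = -1.6666, Δλ = -1.8808, Δψ = -2.3346, q = Δφ/Δψ = 0.7139 → d_rh = R√(Δφ²+q²Δλ²) = 13632.9 km
Excess = (13632.9 − 12874.4) / 12874.4 = 758.5 / 12874.4 = 5.89% ≈ 5.9%

5.9%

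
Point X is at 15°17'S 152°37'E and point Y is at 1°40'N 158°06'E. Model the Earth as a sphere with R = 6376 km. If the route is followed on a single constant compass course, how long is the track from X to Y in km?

Δψ = ln[tan(π/4+φ₂/2)/tan(π/4+φ₁/2)] = +0.2991;  Δφ = +0.2958 rad,  Δλ = +0.0957 rad
q = Δφ/Δψ = 0.9892
d = R·√(Δφ² + q²Δλ²) = 6376·0.31061 = 1980 km

1980 km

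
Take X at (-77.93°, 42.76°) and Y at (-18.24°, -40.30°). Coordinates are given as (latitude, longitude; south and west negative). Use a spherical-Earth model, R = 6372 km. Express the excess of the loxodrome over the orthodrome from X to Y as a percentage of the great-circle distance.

Great circle: σ = 1.2344 rad → d_gc = Rσ = 7865.7 km
Rhumb: Δφ = +1.0418, Δλ = -1.4497, Δψ = +1.9231, q = Δφ/Δψ = 0.5417 → d_rh = R√(Δφ²+q²Δλ²) = 8313.1 km
Excess = (8313.1 − 7865.7) / 7865.7 = 447.4 / 7865.7 = 5.69% ≈ 5.7%

5.7%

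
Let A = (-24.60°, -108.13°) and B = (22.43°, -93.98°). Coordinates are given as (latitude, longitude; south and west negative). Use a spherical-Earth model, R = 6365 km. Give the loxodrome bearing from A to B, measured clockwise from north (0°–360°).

Δψ = ln[tan(π/4+φ₂/2)/tan(π/4+φ₁/2)] = +0.8451
Δλ = +0.2470 rad (taken the short way round)
course = atan2(Δλ, Δψ) = 16.29°

16.3°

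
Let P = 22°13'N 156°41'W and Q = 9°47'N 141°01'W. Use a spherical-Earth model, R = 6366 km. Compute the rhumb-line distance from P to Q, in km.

Δψ = ln[tan(π/4+φ₂/2)/tan(π/4+φ₁/2)] = -0.2263;  Δφ = -0.2170 rad,  Δλ = +0.2734 rad
q = Δφ/Δψ = 0.9591
d = R·√(Δφ² + q²Δλ²) = 6366·0.34038 = 2167 km

2167 km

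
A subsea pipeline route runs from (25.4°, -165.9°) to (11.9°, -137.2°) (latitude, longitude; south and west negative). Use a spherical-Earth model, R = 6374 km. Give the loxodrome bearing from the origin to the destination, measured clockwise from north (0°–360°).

116.5°

Meridional parts: M(φ₁)=+0.4586, M(φ₂)=+0.2092 → ΔM = -0.2494;  Δλ = +0.5009 rad
tan C = Δλ / ΔM = -2.0086 → C = 116.47°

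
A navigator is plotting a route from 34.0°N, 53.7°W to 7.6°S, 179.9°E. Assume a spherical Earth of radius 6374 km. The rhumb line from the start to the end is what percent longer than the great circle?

Great circle: σ = 2.1671 rad → d_gc = Rσ = 13813.2 km
Rhumb: Δφ = -0.7261, Δλ = -2.2061, Δψ = -0.7647, q = Δφ/Δψ = 0.9495 → d_rh = R√(Δφ²+q²Δλ²) = 14130.5 km
Excess = (14130.5 − 13813.2) / 13813.2 = 317.3 / 13813.2 = 2.30% ≈ 2.3%

2.3%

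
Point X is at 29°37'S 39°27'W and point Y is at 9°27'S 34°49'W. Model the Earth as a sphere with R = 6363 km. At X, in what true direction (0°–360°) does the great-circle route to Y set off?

13.1°

N = sin Δλ·cos φ₂ = +0.0797;  D = cos φ₁ sin φ₂ − sin φ₁ cos φ₂ cos Δλ = +0.3432
initial course = atan2(N, D) = 13.07°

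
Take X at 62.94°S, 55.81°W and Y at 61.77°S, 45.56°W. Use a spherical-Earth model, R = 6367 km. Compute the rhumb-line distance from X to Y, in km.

544 km

Rhumb course C = atan2(Δλ, Δψ) with Δψ = ln[tan(π/4+φ₂/2)/tan(π/4+φ₁/2)] = +0.0440, Δλ = +0.1789 → C = 76.18°
d = R·|Δφ| / |cos C| = 6367·0.02042 / 0.23892 = 544 km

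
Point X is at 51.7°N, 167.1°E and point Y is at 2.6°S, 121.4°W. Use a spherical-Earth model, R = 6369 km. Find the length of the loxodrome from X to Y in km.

Rhumb course C = atan2(Δλ, Δψ) with Δψ = ln[tan(π/4+φ₂/2)/tan(π/4+φ₁/2)] = -1.1031, Δλ = +1.2479 → C = 131.47°
d = R·|Δφ| / |cos C| = 6369·0.94771 / 0.66229 = 9114 km

9114 km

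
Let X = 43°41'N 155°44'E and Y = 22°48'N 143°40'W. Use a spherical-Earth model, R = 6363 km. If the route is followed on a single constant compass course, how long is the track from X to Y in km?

6034 km

Rhumb course C = atan2(Δλ, Δψ) with Δψ = ln[tan(π/4+φ₂/2)/tan(π/4+φ₁/2)] = -0.4404, Δλ = +1.0577 → C = 112.60°
d = R·|Δφ| / |cos C| = 6363·0.36448 / 0.38437 = 6034 km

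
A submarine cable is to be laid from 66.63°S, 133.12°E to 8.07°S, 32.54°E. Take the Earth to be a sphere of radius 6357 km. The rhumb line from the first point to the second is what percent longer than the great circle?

Great circle: σ = 1.5140 rad → d_gc = Rσ = 9624.6 km
Rhumb: Δφ = +1.0221, Δλ = -1.7555, Δψ = +1.4346, q = Δφ/Δψ = 0.7124 → d_rh = R√(Δφ²+q²Δλ²) = 10267.6 km
Excess = (10267.6 − 9624.6) / 9624.6 = 643.0 / 9624.6 = 6.68% ≈ 6.7%

6.7%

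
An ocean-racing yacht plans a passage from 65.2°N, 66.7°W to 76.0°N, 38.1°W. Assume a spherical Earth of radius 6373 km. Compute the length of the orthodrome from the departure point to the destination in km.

1567 km

cos σ = sin φ₁ sin φ₂ + cos φ₁ cos φ₂ cos Δλ
      = sin(65.20°)sin(76.00°) + cos(65.20°)cos(76.00°)cos(28.60°) = 0.9699
σ = 14.092° → d = Rσ = 6373·0.24595 = 1567 km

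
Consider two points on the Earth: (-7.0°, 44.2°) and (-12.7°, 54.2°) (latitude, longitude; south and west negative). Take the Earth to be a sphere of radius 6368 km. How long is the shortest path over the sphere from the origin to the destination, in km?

Haversine: a = sin²(Δφ/2)+cos φ₁ cos φ₂ sin²(Δλ/2) = 0.00983;  σ = 2·atan2(√a,√(1−a))
σ = 11.378° → d = Rσ = 6368·0.19859 = 1265 km

1265 km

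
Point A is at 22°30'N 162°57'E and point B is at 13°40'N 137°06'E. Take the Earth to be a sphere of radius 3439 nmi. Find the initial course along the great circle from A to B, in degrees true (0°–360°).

254.6°

N = sin Δλ·cos φ₂ = -0.4237;  D = cos φ₁ sin φ₂ − sin φ₁ cos φ₂ cos Δλ = -0.1164
initial course = atan2(N, D) = 254.64°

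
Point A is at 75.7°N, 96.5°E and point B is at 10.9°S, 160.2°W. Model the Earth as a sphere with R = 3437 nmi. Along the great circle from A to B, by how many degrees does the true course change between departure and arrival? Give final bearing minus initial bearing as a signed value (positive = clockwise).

Initial bearing θ₁ = atan2(sin Δλ cos φ₂, cos φ₁ sin φ₂ − sin φ₁ cos φ₂ cos Δλ) = 79.79°
Final bearing θ₂ = (initial bearing from the destination back to the start) + 180° = 165.67°
Δθ = θ₂ − θ₁ = +85.9°

+85.9°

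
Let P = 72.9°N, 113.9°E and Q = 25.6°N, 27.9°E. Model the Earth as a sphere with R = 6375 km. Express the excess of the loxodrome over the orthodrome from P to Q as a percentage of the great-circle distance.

6.3%

Great circle: σ = 1.1247 rad → d_gc = Rσ = 7169.7 km
Rhumb: Δφ = -0.8255, Δλ = -1.5010, Δψ = -1.4324, q = Δφ/Δψ = 0.5763 → d_rh = R√(Δφ²+q²Δλ²) = 7623.1 km
Excess = (7623.1 − 7169.7) / 7169.7 = 453.4 / 7169.7 = 6.32% ≈ 6.3%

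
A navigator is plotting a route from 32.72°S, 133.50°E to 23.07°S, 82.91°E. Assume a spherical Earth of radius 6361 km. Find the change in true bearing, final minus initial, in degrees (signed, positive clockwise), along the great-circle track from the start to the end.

+25.0°

At departure: θ₁ = atan2(sin Δλ cos φ₂, cos φ₁ sin φ₂ − sin φ₁ cos φ₂ cos Δλ) = 268.88°
At arrival: θ₂ = atan2(sin Δλ cos φ₁, −cos φ₂ sin φ₁ + sin φ₂ cos φ₁ cos Δλ) = 293.90°
Δθ = θ₂ − θ₁ = +25.0°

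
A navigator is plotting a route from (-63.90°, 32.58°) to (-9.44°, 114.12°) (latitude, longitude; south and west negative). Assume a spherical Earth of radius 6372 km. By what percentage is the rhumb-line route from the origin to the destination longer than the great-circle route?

3.9%

Great circle: σ = 1.3581 rad → d_gc = Rσ = 8653.6 km
Rhumb: Δφ = +0.9505, Δλ = +1.4231, Δψ = +1.2964, q = Δφ/Δψ = 0.7332 → d_rh = R√(Δφ²+q²Δλ²) = 8993.7 km
Excess = (8993.7 − 8653.6) / 8653.6 = 340.1 / 8653.6 = 3.93% ≈ 3.9%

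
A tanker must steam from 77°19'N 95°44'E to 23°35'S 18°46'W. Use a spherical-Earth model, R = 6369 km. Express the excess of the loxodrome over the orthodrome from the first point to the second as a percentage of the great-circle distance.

7.3%

Great circle: σ = 2.0644 rad → d_gc = Rσ = 13147.9 km
Rhumb: Δφ = -1.7610, Δλ = -1.9984, Δψ = -2.6207, q = Δφ/Δψ = 0.6720 → d_rh = R√(Δφ²+q²Δλ²) = 14104.9 km
Excess = (14104.9 − 13147.9) / 13147.9 = 957.0 / 13147.9 = 7.28% ≈ 7.3%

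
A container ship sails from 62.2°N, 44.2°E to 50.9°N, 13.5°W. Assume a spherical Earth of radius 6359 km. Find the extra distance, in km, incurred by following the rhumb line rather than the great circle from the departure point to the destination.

Great circle: cos σ = sin φ₁ sin φ₂ + cos φ₁ cos φ₂ cos Δλ,  σ = 0.5668 rad → d_gc = 3604.0 km
Rhumb line: Δψ = -0.3611, q = Δφ/Δψ = 0.5462, d_rh = R√(Δφ²+q²Δλ²) = 3715.7 km
Excess = 3715.7 − 3604.0 = 111.7 ≈ 112 km

112 km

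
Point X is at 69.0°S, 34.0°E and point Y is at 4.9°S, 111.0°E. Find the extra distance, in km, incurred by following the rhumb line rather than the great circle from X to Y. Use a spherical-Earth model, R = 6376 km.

325 km

Great circle: cos σ = sin φ₁ sin φ₂ + cos φ₁ cos φ₂ cos Δλ,  σ = 1.4100 rad → d_gc = 8990.4 km
Rhumb line: Δψ = +1.5999, q = Δφ/Δψ = 0.6992, d_rh = R√(Δφ²+q²Δλ²) = 9315.7 km
Excess = 9315.7 − 8990.4 = 325.3 ≈ 325 km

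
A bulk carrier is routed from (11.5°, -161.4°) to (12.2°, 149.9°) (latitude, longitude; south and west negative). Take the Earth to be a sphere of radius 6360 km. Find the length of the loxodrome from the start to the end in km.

5291 km

Δψ = ln[tan(π/4+φ₂/2)/tan(π/4+φ₁/2)] = +0.0125;  Δφ = +0.0122 rad,  Δλ = -0.8500 rad
q = Δφ/Δψ = 0.9787
d = R·√(Δφ² + q²Δλ²) = 6360·0.83195 = 5291 km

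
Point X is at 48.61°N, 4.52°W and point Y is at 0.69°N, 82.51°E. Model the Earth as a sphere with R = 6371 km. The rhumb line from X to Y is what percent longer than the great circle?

2.4%

Great circle: σ = 1.5275 rad → d_gc = Rσ = 9731.7 km
Rhumb: Δφ = -0.8364, Δλ = +1.5190, Δψ = -0.9614, q = Δφ/Δψ = 0.8699 → d_rh = R√(Δφ²+q²Δλ²) = 9963.0 km
Excess = (9963.0 − 9731.7) / 9731.7 = 231.3 / 9731.7 = 2.38% ≈ 2.4%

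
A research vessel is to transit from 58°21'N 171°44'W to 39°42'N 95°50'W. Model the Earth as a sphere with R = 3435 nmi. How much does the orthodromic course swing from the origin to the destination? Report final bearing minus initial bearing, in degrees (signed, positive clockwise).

+61.6°

Initial bearing θ₁ = atan2(sin Δλ cos φ₂, cos φ₁ sin φ₂ − sin φ₁ cos φ₂ cos Δλ) = 76.76°
Final bearing θ₂ = (initial bearing from the destination back to the start) + 180° = 138.41°
Δθ = θ₂ − θ₁ = +61.6°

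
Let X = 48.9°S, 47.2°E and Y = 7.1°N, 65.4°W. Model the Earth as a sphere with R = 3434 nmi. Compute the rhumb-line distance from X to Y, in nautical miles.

6846 nmi

Δψ = ln[tan(π/4+φ₂/2)/tan(π/4+φ₁/2)] = +1.1054;  Δφ = +0.9774 rad,  Δλ = -1.9652 rad
q = Δφ/Δψ = 0.8842
d = R·√(Δφ² + q²Δλ²) = 3434·1.99368 = 6846 nmi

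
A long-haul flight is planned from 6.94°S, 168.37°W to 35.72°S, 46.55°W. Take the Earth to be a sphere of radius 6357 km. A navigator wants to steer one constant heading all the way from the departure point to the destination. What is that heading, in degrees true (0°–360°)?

Δψ = ln[tan(π/4+φ₂/2)/tan(π/4+φ₁/2)] = -0.5468
Δλ = +2.1262 rad (taken the short way round)
course = atan2(Δλ, Δψ) = 104.42°

104.4°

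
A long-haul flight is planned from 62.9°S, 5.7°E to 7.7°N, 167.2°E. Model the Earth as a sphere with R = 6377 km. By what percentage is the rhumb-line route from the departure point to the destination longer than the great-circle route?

18.5%

Great circle: σ = 2.1500 rad → d_gc = Rσ = 13710.8 km
Rhumb: Δφ = +1.2322, Δλ = +2.8187, Δψ = +1.5577, q = Δφ/Δψ = 0.7910 → d_rh = R√(Δφ²+q²Δλ²) = 16245.2 km
Excess = (16245.2 − 13710.8) / 13710.8 = 2534.4 / 13710.8 = 18.48% ≈ 18.5%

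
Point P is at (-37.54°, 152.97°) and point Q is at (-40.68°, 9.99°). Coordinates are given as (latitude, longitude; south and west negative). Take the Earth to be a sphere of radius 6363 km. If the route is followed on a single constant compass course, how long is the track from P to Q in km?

12322 km

Δψ = ln[tan(π/4+φ₂/2)/tan(π/4+φ₁/2)] = -0.0706;  Δφ = -0.0548 rad,  Δλ = -2.4955 rad
q = Δφ/Δψ = 0.7757
d = R·√(Δφ² + q²Δλ²) = 6363·1.93654 = 12322 km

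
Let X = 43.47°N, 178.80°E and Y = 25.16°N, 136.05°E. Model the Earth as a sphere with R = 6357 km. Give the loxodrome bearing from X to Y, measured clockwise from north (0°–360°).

242.4°

Δψ = ln[tan(π/4+φ₂/2)/tan(π/4+φ₁/2)] = -0.3901
Δλ = -0.7461 rad (taken the short way round)
course = atan2(Δλ, Δψ) = 242.40°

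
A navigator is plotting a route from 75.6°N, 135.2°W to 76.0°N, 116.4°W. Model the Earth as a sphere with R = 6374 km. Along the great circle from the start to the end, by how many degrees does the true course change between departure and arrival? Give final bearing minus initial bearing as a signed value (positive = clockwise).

+18.2°

At departure: θ₁ = atan2(sin Δλ cos φ₂, cos φ₁ sin φ₂ − sin φ₁ cos φ₂ cos Δλ) = 75.97°
At arrival: θ₂ = atan2(sin Δλ cos φ₁, −cos φ₂ sin φ₁ + sin φ₂ cos φ₁ cos Δλ) = 94.20°
Δθ = θ₂ − θ₁ = +18.2°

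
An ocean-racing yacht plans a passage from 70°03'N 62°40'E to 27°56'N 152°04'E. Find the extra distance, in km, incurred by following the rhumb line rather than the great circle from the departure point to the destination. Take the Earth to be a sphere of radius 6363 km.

484 km

Great circle: cos σ = sin φ₁ sin φ₂ + cos φ₁ cos φ₂ cos Δλ,  σ = 1.1113 rad → d_gc = 7071.3 km
Rhumb line: Δψ = -1.2299, q = Δφ/Δψ = 0.5977, d_rh = R√(Δφ²+q²Δλ²) = 7555.7 km
Excess = 7555.7 − 7071.3 = 484.4 ≈ 484 km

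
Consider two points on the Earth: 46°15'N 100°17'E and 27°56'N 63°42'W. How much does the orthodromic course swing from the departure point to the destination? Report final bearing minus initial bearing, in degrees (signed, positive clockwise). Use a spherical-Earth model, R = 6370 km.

-154.1°

Initial bearing θ₁ = atan2(sin Δλ cos φ₂, cos φ₁ sin φ₂ − sin φ₁ cos φ₂ cos Δλ) = 345.42°
Final bearing θ₂ = (initial bearing from the destination back to the start) + 180° = 191.36°
Δθ = θ₂ − θ₁ = -154.1°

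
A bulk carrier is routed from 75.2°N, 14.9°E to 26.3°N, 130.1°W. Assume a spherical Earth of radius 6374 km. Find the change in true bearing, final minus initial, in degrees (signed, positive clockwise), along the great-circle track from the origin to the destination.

At departure: θ₁ = atan2(sin Δλ cos φ₂, cos φ₁ sin φ₂ − sin φ₁ cos φ₂ cos Δλ) = 328.01°
At arrival: θ₂ = atan2(sin Δλ cos φ₁, −cos φ₂ sin φ₁ + sin φ₂ cos φ₁ cos Δλ) = 188.68°
Δθ = θ₂ − θ₁ = -139.3°

-139.3°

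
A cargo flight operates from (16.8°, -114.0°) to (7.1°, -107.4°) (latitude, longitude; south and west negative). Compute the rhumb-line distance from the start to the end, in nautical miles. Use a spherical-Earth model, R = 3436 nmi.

699 nmi

Rhumb course C = atan2(Δλ, Δψ) with Δψ = ln[tan(π/4+φ₂/2)/tan(π/4+φ₁/2)] = -0.1733, Δλ = +0.1152 → C = 146.38°
d = R·|Δφ| / |cos C| = 3436·0.16930 / 0.83277 = 699 nmi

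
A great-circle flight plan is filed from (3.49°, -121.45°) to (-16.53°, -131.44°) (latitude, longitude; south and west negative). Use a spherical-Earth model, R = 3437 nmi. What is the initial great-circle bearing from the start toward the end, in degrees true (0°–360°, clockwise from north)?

206.0°

N = sin Δλ·cos φ₂ = -0.1663;  D = cos φ₁ sin φ₂ − sin φ₁ cos φ₂ cos Δλ = -0.3415
initial course = atan2(N, D) = 205.97°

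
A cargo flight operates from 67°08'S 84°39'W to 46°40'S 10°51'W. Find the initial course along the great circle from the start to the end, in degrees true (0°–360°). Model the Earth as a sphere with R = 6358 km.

99.2°

θ = atan2( sin Δλ·cos φ₂ ,  cos φ₁ sin φ₂ − sin φ₁ cos φ₂ cos Δλ )
  = atan2(+0.6590, -0.1062) = 99.16°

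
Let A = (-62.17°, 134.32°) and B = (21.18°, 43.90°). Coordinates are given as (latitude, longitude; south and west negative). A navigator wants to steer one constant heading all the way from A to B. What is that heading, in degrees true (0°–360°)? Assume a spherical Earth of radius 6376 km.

Δψ = ln[tan(π/4+φ₂/2)/tan(π/4+φ₁/2)] = +1.7737
Δλ = -1.5781 rad (taken the short way round)
course = atan2(Δλ, Δψ) = 318.34°

318.3°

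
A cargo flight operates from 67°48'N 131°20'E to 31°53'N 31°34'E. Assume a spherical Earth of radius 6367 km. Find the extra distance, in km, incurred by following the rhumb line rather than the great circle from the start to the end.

639 km

Great circle: cos σ = sin φ₁ sin φ₂ + cos φ₁ cos φ₂ cos Δλ,  σ = 1.1212 rad → d_gc = 7138.6 km
Rhumb line: Δψ = -1.0410, q = Δφ/Δψ = 0.6022, d_rh = R√(Δφ²+q²Δλ²) = 7778.0 km
Excess = 7778.0 − 7138.6 = 639.4 ≈ 639 km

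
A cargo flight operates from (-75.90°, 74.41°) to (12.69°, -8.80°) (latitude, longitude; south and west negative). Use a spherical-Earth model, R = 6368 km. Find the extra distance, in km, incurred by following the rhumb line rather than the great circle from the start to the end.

438 km

Great circle: cos σ = sin φ₁ sin φ₂ + cos φ₁ cos φ₂ cos Δλ,  σ = 1.7568 rad → d_gc = 11187.5 km
Rhumb line: Δψ = +2.3135, q = Δφ/Δψ = 0.6683, d_rh = R√(Δφ²+q²Δλ²) = 11625.4 km
Excess = 11625.4 − 11187.5 = 437.9 ≈ 438 km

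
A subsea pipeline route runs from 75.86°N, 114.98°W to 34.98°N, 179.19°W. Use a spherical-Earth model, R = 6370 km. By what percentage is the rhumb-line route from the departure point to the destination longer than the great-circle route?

Great circle: σ = 0.8724 rad → d_gc = Rσ = 5557.1 km
Rhumb: Δφ = -0.7135, Δλ = -1.1207, Δψ = -1.4349, q = Δφ/Δψ = 0.4973 → d_rh = R√(Δφ²+q²Δλ²) = 5766.9 km
Excess = (5766.9 − 5557.1) / 5557.1 = 209.8 / 5557.1 = 3.78% ≈ 3.8%

3.8%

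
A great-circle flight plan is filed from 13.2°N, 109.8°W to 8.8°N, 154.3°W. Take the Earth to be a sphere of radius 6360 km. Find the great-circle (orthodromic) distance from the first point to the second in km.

4867 km

Haversine: a = sin²(Δφ/2)+cos φ₁ cos φ₂ sin²(Δλ/2) = 0.13942;  σ = 2·atan2(√a,√(1−a))
σ = 43.849° → d = Rσ = 6360·0.76531 = 4867 km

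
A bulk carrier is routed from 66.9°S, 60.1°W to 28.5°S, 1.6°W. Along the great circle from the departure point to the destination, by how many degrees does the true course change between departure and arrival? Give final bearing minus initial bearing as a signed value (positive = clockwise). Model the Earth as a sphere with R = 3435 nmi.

-47.4°

Initial bearing θ₁ = atan2(sin Δλ cos φ₂, cos φ₁ sin φ₂ − sin φ₁ cos φ₂ cos Δλ) = 72.58°
Final bearing θ₂ = (initial bearing from the destination back to the start) + 180° = 25.21°
Δθ = θ₂ − θ₁ = -47.4°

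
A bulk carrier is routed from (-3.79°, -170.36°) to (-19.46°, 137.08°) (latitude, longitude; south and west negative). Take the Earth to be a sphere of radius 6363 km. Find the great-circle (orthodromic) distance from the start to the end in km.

cos σ = sin φ₁ sin φ₂ + cos φ₁ cos φ₂ cos Δλ
      = sin(-3.79°)sin(-19.46°) + cos(-3.79°)cos(-19.46°)cos(-52.56°) = 0.5940
σ = 53.561° → d = Rσ = 6363·0.93481 = 5948 km

5948 km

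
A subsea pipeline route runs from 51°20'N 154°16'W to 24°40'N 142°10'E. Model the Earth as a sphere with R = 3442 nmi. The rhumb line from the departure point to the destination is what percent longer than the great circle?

Great circle: σ = 0.9538 rad → d_gc = Rσ = 3282.9 nmi
Rhumb: Δφ = -0.4654, Δλ = -1.1094, Δψ = -0.6029, q = Δφ/Δψ = 0.7719 → d_rh = R√(Δφ²+q²Δλ²) = 3354.9 nmi
Excess = (3354.9 − 3282.9) / 3282.9 = 72.0 / 3282.9 = 2.19% ≈ 2.2%

2.2%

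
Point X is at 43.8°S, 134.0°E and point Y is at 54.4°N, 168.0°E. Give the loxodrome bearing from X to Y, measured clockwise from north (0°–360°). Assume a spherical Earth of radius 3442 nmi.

Δψ = ln[tan(π/4+φ₂/2)/tan(π/4+φ₁/2)] = +1.9882
Δλ = +0.5934 rad (taken the short way round)
course = atan2(Δλ, Δψ) = 16.62°

16.6°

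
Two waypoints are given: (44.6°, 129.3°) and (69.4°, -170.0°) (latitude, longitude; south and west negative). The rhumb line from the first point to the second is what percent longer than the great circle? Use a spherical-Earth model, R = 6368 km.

3.5%

Great circle: σ = 0.6764 rad → d_gc = Rσ = 4307.1 km
Rhumb: Δφ = +0.4328, Δλ = +1.0594, Δψ = +0.8337, q = Δφ/Δψ = 0.5192 → d_rh = R√(Δφ²+q²Δλ²) = 4457.1 km
Excess = (4457.1 − 4307.1) / 4307.1 = 150.0 / 4307.1 = 3.48% ≈ 3.5%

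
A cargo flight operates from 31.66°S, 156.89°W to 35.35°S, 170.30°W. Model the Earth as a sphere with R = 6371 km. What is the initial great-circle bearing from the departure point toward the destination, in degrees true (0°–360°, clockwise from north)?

248.1°

θ = atan2( sin Δλ·cos φ₂ ,  cos φ₁ sin φ₂ − sin φ₁ cos φ₂ cos Δλ )
  = atan2(-0.1892, -0.0760) = 248.10°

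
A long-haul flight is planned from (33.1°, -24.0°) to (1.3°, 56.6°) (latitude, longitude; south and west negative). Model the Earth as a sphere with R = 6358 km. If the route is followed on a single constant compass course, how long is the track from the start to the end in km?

9122 km

Δψ = ln[tan(π/4+φ₂/2)/tan(π/4+φ₁/2)] = -0.5901;  Δφ = -0.5550 rad,  Δλ = +1.4067 rad
q = Δφ/Δψ = 0.9405
d = R·√(Δφ² + q²Δλ²) = 6358·1.43475 = 9122 km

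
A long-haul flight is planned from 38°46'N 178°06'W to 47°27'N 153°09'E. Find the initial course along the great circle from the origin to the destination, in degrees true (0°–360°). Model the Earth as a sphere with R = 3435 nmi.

θ = atan2( sin Δλ·cos φ₂ ,  cos φ₁ sin φ₂ − sin φ₁ cos φ₂ cos Δλ )
  = atan2(-0.3253, +0.2032) = 301.99°

302.0°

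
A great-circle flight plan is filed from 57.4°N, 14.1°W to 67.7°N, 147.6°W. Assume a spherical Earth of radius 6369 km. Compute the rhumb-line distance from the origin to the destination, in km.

Rhumb course C = atan2(Δλ, Δψ) with Δψ = ln[tan(π/4+φ₂/2)/tan(π/4+φ₁/2)] = +0.3945, Δλ = -2.3300 → C = 279.61°
d = R·|Δφ| / |cos C| = 6369·0.17977 / 0.16693 = 6859 km

6859 km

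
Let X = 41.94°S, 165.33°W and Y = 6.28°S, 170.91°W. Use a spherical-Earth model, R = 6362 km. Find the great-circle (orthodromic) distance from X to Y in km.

3998 km

Haversine: a = sin²(Δφ/2)+cos φ₁ cos φ₂ sin²(Δλ/2) = 0.09551;  σ = 2·atan2(√a,√(1−a))
σ = 36.003° → d = Rσ = 6362·0.62837 = 3998 km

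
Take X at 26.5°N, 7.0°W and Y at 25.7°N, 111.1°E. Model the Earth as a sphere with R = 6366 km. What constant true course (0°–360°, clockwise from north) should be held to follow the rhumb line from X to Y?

Meridional parts: M(φ₁)=+0.4799, M(φ₂)=+0.4644 → ΔM = -0.0155;  Δλ = +2.0612 rad
tan C = Δλ / ΔM = -132.5697 → C = 90.43°

90.4°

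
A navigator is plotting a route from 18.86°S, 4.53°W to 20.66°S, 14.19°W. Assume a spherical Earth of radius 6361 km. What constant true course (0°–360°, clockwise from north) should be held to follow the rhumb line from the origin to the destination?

258.8°

Meridional parts: M(φ₁)=-0.3353, M(φ₂)=-0.3687 → ΔM = -0.0334;  Δλ = -0.1686 rad
tan C = Δλ / ΔM = +5.0504 → C = 258.80°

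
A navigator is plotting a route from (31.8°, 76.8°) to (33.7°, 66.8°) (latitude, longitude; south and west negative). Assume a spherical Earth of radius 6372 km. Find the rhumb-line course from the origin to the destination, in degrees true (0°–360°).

282.7°

Δψ = ln[tan(π/4+φ₂/2)/tan(π/4+φ₁/2)] = +0.0394
Δλ = -0.1745 rad (taken the short way round)
course = atan2(Δλ, Δψ) = 282.73°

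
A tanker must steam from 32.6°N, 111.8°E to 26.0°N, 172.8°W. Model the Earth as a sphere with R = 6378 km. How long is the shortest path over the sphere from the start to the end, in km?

Haversine: a = sin²(Δφ/2)+cos φ₁ cos φ₂ sin²(Δλ/2) = 0.28648;  σ = 2·atan2(√a,√(1−a))
σ = 64.720° → d = Rσ = 6378·1.12957 = 7204 km

7204 km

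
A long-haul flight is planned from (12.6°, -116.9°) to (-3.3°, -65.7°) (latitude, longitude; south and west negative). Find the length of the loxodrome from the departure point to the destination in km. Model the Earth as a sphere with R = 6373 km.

5928 km

Rhumb course C = atan2(Δλ, Δψ) with Δψ = ln[tan(π/4+φ₂/2)/tan(π/4+φ₁/2)] = -0.2793, Δλ = +0.8936 → C = 107.36°
d = R·|Δφ| / |cos C| = 6373·0.27751 / 0.29835 = 5928 km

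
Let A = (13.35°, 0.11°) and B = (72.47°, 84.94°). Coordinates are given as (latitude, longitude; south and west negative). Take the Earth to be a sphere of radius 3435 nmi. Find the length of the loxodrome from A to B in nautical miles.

Rhumb course C = atan2(Δλ, Δψ) with Δψ = ln[tan(π/4+φ₂/2)/tan(π/4+φ₁/2)] = +1.6345, Δλ = +1.4806 → C = 42.17°
d = R·|Δφ| / |cos C| = 3435·1.03184 / 0.74114 = 4782 nmi

4782 nmi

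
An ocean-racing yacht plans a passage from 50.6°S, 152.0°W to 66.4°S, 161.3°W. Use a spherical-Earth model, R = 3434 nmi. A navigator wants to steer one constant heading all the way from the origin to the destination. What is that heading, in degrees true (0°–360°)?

Δψ = ln[tan(π/4+φ₂/2)/tan(π/4+φ₁/2)] = -0.5388
Δλ = -0.1623 rad (taken the short way round)
course = atan2(Δλ, Δψ) = 196.77°

196.8°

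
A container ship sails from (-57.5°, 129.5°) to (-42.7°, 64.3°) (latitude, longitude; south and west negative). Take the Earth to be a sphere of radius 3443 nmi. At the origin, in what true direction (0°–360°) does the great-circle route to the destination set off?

θ = atan2( sin Δλ·cos φ₂ ,  cos φ₁ sin φ₂ − sin φ₁ cos φ₂ cos Δλ )
  = atan2(-0.6671, -0.1044) = 261.11°

261.1°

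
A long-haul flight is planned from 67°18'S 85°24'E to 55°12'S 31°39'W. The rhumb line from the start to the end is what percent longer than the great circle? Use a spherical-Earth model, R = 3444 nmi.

Great circle: σ = 0.8535 rad → d_gc = Rσ = 2939.3 nmi
Rhumb: Δφ = +0.2112, Δλ = -2.0429, Δψ = +0.4455, q = Δφ/Δψ = 0.4741 → d_rh = R√(Δφ²+q²Δλ²) = 3413.8 nmi
Excess = (3413.8 − 2939.3) / 2939.3 = 474.5 / 2939.3 = 16.14% ≈ 16.1%

16.1%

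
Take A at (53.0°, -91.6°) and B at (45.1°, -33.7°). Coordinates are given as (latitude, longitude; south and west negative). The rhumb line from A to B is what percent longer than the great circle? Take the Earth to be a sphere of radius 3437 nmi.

Great circle: σ = 0.6576 rad → d_gc = Rσ = 2260.3 nmi
Rhumb: Δφ = -0.1379, Δλ = +1.0105, Δψ = -0.2110, q = Δφ/Δψ = 0.6535 → d_rh = R√(Δφ²+q²Δλ²) = 2318.7 nmi
Excess = (2318.7 − 2260.3) / 2260.3 = 58.4 / 2260.3 = 2.58% ≈ 2.6%

2.6%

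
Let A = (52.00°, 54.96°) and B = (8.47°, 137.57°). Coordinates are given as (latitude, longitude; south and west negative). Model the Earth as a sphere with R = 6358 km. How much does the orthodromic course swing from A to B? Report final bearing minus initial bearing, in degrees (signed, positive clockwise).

+50.9°

Initial bearing θ₁ = atan2(sin Δλ cos φ₂, cos φ₁ sin φ₂ − sin φ₁ cos φ₂ cos Δλ) = 90.56°
Final bearing θ₂ = (initial bearing from the destination back to the start) + 180° = 141.51°
Δθ = θ₂ − θ₁ = +50.9°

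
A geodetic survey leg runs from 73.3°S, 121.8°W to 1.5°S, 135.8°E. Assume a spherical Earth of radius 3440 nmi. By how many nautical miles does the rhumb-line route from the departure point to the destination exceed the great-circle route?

Great circle: cos σ = sin φ₁ sin φ₂ + cos φ₁ cos φ₂ cos Δλ,  σ = 1.6074 rad → d_gc = 5529.51 nmi
Rhumb line: Δψ = +1.8927, q = Δφ/Δψ = 0.6621, d_rh = R√(Δφ²+q²Δλ²) = 5929.03 nmi
Excess = 5929.03 − 5529.51 = 399.52 ≈ 400 nmi

400 nmi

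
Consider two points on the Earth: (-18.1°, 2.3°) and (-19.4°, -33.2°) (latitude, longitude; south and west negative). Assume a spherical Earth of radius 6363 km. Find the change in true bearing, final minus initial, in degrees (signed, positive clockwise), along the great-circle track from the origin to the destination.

+11.8°

At departure: θ₁ = atan2(sin Δλ cos φ₂, cos φ₁ sin φ₂ − sin φ₁ cos φ₂ cos Δλ) = 261.98°
At arrival: θ₂ = atan2(sin Δλ cos φ₁, −cos φ₂ sin φ₁ + sin φ₂ cos φ₁ cos Δλ) = 273.73°
Δθ = θ₂ − θ₁ = +11.8°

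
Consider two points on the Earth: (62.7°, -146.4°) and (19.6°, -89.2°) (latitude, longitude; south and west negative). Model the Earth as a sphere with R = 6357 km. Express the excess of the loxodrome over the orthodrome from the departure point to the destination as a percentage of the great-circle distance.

Great circle: σ = 1.0097 rad → d_gc = Rσ = 6418.4 km
Rhumb: Δφ = -0.7522, Δλ = +0.9983, Δψ = -1.0664, q = Δφ/Δψ = 0.7054 → d_rh = R√(Δφ²+q²Δλ²) = 6550.6 km
Excess = (6550.6 − 6418.4) / 6418.4 = 132.2 / 6418.4 = 2.06% ≈ 2.1%

2.1%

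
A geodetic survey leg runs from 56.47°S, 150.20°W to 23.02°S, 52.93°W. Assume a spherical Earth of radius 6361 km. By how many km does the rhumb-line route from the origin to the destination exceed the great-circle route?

Great circle: cos σ = sin φ₁ sin φ₂ + cos φ₁ cos φ₂ cos Δλ,  σ = 1.3061 rad → d_gc = 8307.9 km
Rhumb line: Δψ = +0.7868, q = Δφ/Δψ = 0.7420, d_rh = R√(Δφ²+q²Δλ²) = 8831.9 km
Excess = 8831.9 − 8307.9 = 524.0 ≈ 524 km

524 km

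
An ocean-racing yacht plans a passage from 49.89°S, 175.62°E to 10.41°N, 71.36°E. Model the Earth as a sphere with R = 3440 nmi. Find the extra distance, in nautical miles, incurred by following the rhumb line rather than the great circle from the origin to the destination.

Great circle: cos σ = sin φ₁ sin φ₂ + cos φ₁ cos φ₂ cos Δλ,  σ = 1.8695 rad → d_gc = 6431.1 nmi
Rhumb line: Δψ = +1.1904, q = Δφ/Δψ = 0.8841, d_rh = R√(Δφ²+q²Δλ²) = 6613.2 nmi
Excess = 6613.2 − 6431.1 = 182.1 ≈ 182 nmi

182 nmi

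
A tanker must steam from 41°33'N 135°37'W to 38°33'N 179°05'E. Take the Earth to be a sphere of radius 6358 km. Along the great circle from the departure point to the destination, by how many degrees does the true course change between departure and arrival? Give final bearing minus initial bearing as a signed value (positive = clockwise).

At departure: θ₁ = atan2(sin Δλ cos φ₂, cos φ₁ sin φ₂ − sin φ₁ cos φ₂ cos Δλ) = 280.35°
At arrival: θ₂ = atan2(sin Δλ cos φ₁, −cos φ₂ sin φ₁ + sin φ₂ cos φ₁ cos Δλ) = 250.28°
Δθ = θ₂ − θ₁ = -30.1°

-30.1°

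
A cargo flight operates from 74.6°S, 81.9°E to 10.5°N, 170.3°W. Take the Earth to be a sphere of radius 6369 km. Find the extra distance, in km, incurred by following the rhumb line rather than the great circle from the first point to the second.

833 km

Great circle: cos σ = sin φ₁ sin φ₂ + cos φ₁ cos φ₂ cos Δλ,  σ = 1.8292 rad → d_gc = 11650.0 km
Rhumb line: Δψ = +2.1853, q = Δφ/Δψ = 0.6797, d_rh = R√(Δφ²+q²Δλ²) = 12482.8 km
Excess = 12482.8 − 11650.0 = 832.8 ≈ 833 km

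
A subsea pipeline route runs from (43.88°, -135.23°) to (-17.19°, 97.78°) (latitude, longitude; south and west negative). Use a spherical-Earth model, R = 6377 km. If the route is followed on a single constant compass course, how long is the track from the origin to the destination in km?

Δψ = ln[tan(π/4+φ₂/2)/tan(π/4+φ₁/2)] = -1.1586;  Δφ = -1.0659 rad,  Δλ = -2.2164 rad
q = Δφ/Δψ = 0.9199
d = R·√(Δφ² + q²Δλ²) = 6377·2.30076 = 14672 km

14672 km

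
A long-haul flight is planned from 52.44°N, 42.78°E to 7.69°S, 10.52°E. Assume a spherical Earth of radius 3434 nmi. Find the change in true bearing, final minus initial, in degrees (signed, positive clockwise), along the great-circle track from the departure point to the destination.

At departure: θ₁ = atan2(sin Δλ cos φ₂, cos φ₁ sin φ₂ − sin φ₁ cos φ₂ cos Δλ) = 215.34°
At arrival: θ₂ = atan2(sin Δλ cos φ₁, −cos φ₂ sin φ₁ + sin φ₂ cos φ₁ cos Δλ) = 200.84°
Δθ = θ₂ − θ₁ = -14.5°

-14.5°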